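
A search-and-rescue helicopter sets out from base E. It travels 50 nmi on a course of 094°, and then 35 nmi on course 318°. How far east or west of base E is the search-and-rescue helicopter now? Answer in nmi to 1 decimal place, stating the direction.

Leg 1 (094°, 50 nmi): east 50 sin 94° = 49.88, north 50 cos 94° = -3.49
Leg 2 (318°, 35 nmi): east 35 sin 318° = -23.42, north 35 cos 318° = 26.01
Net east component: 26.46 nmi.

26.5 nmi east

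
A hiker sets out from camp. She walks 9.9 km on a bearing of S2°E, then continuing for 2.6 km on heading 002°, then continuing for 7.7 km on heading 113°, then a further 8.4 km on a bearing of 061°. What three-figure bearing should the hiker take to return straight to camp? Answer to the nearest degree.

293°

Leg 1 (S2°E, 9.9 km): east 9.9 sin 178° = 0.35, north 9.9 cos 178° = -9.89
Leg 2 (002°, 2.6 km): east 2.6 sin 2° = 0.09, north 2.6 cos 2° = 2.60
Leg 3 (113°, 7.7 km): east 7.7 sin 113° = 7.09, north 7.7 cos 113° = -3.01
Leg 4 (061°, 8.4 km): east 8.4 sin 61° = 7.35, north 8.4 cos 61° = 4.07
Net displacement: 14.87 east, -6.23 north. Direction back to start is (-14.87, 6.23): bearing = atan2(-14.87, 6.23) mod 360° = 292.74° ≈ 293°.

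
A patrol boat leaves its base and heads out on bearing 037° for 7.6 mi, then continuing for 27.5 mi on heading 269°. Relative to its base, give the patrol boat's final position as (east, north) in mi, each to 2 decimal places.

Leg 1 (037°, 7.6 mi): east 7.6 sin 37° = 4.57, north 7.6 cos 37° = 6.07
Leg 2 (269°, 27.5 mi): east 27.5 sin 269° = -27.50, north 27.5 cos 269° = -0.48
Summing: -22.92 mi east, 5.59 mi north → (-22.92, 5.59).

(-22.92, 5.59)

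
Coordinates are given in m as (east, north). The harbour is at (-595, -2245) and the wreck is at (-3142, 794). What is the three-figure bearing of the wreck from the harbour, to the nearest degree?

320°

Δeast = -3142 − -595 = -2547.00; Δnorth = 794 − -2245 = 3039.00.
Bearing = atan2(Δeast, Δnorth) mod 360° = 320.03° ≈ 320°.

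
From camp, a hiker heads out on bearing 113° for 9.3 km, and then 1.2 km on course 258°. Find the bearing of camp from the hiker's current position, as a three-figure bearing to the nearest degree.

Leg 1 (113°, 9.3 km): east 9.3 sin 113° = 8.56, north 9.3 cos 113° = -3.63
Leg 2 (258°, 1.2 km): east 1.2 sin 258° = -1.17, north 1.2 cos 258° = -0.25
Net displacement: 7.39 east, -3.88 north. Direction back to start is (-7.39, 3.88): bearing = atan2(-7.39, 3.88) mod 360° = 297.73° ≈ 298°.

298°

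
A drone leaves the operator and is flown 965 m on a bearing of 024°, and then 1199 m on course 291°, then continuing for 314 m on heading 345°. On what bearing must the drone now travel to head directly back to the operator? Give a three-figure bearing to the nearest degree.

Leg 1 (024°, 965 m): east 965 sin 24° = 392.50, north 965 cos 24° = 881.57
Leg 2 (291°, 1199 m): east 1199 sin 291° = -1119.36, north 1199 cos 291° = 429.68
Leg 3 (345°, 314 m): east 314 sin 345° = -81.27, north 314 cos 345° = 303.30
Net displacement: -808.13 east, 1614.56 north. Direction back to start is (808.13, -1614.56): bearing = atan2(808.13, -1614.56) mod 360° = 153.41° ≈ 153°.

153°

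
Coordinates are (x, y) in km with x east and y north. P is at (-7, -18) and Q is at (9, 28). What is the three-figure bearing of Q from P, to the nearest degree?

019°

Δeast = 9 − -7 = 16.00; Δnorth = 28 − -18 = 46.00.
Bearing = atan2(Δeast, Δnorth) mod 360° = 19.18° ≈ 019°.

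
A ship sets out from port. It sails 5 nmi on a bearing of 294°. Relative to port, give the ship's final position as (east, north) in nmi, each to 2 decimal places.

(-4.57, 2.03)

Leg 1 (294°, 5 nmi): east 5 sin 294° = -4.57, north 5 cos 294° = 2.03
Summing: -4.57 nmi east, 2.03 nmi north → (-4.57, 2.03).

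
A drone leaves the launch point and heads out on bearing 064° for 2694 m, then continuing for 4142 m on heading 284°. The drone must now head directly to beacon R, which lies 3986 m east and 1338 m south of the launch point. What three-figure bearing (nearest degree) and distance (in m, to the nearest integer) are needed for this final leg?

122°, 6601 m

Leg 1 (064°, 2694 m): east 2694 sin 64° = 2421.35, north 2694 cos 64° = 1180.97
Leg 2 (284°, 4142 m): east 4142 sin 284° = -4018.96, north 4142 cos 284° = 1002.04
Current position: (-1597.61, 2183.01). Target: (3986, -1338). Remaining: Δeast = 5583.61, Δnorth = -3521.01.
Bearing = atan2(5583.61, -3521.01) mod 360° = 122.24°; distance = √((5583.61)² + (-3521.01)²) = 6601.081 m.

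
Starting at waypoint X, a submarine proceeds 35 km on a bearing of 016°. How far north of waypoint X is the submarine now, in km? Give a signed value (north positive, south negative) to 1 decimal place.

Leg 1 (016°, 35 km): east 35 sin 16° = 9.65, north 35 cos 16° = 33.64
Net north component: 33.64 km.

33.6 km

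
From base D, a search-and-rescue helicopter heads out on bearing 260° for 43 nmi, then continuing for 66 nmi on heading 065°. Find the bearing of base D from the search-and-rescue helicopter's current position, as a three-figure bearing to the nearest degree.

Leg 1 (260°, 43 nmi): east 43 sin 260° = -42.35, north 43 cos 260° = -7.47
Leg 2 (065°, 66 nmi): east 66 sin 65° = 59.82, north 66 cos 65° = 27.89
Net displacement: 17.47 east, 20.43 north. Direction back to start is (-17.47, -20.43): bearing = atan2(-17.47, -20.43) mod 360° = 220.54° ≈ 221°.

221°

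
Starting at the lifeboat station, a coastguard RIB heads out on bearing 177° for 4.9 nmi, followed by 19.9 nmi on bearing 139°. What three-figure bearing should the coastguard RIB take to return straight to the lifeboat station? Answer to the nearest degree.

Leg 1 (177°, 4.9 nmi): east 4.9 sin 177° = 0.26, north 4.9 cos 177° = -4.89
Leg 2 (139°, 19.9 nmi): east 19.9 sin 139° = 13.06, north 19.9 cos 139° = -15.02
Net displacement: 13.31 east, -19.91 north. Direction back to start is (-13.31, 19.91): bearing = atan2(-13.31, 19.91) mod 360° = 326.24° ≈ 326°.

326°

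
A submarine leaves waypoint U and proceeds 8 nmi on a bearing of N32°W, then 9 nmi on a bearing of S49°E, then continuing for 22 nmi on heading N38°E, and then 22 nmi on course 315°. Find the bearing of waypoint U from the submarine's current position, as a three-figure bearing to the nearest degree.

Leg 1 (N32°W, 8 nmi): east 8 sin 328° = -4.24, north 8 cos 328° = 6.78
Leg 2 (S49°E, 9 nmi): east 9 sin 131° = 6.79, north 9 cos 131° = -5.90
Leg 3 (N38°E, 22 nmi): east 22 sin 38° = 13.54, north 22 cos 38° = 17.34
Leg 4 (315°, 22 nmi): east 22 sin 315° = -15.56, north 22 cos 315° = 15.56
Net displacement: 0.54 east, 33.77 north. Direction back to start is (-0.54, -33.77): bearing = atan2(-0.54, -33.77) mod 360° = 180.92° ≈ 181°.

181°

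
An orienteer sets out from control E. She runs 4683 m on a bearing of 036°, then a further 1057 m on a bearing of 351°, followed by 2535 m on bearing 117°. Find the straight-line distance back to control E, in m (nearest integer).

Leg 1 (036°, 4683 m): east 4683 sin 36° = 2752.60, north 4683 cos 36° = 3788.63
Leg 2 (351°, 1057 m): east 1057 sin 351° = -165.35, north 1057 cos 351° = 1043.99
Leg 3 (117°, 2535 m): east 2535 sin 117° = 2258.70, north 2535 cos 117° = -1150.87
Net: 4845.95 east, 3681.75 north. Distance = √((4845.95)² + (3681.75)²) = 6085.925 m.

6086 m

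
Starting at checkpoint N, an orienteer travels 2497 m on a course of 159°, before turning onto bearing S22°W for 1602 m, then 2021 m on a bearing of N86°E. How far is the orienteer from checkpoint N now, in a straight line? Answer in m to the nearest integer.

4342 m

Leg 1 (159°, 2497 m): east 2497 sin 159° = 894.84, north 2497 cos 159° = -2331.15
Leg 2 (S22°W, 1602 m): east 1602 sin 202° = -600.12, north 1602 cos 202° = -1485.35
Leg 3 (N86°E, 2021 m): east 2021 sin 86° = 2016.08, north 2021 cos 86° = 140.98
Net: 2310.80 east, -3675.52 north. Distance = √((2310.80)² + (-3675.52)²) = 4341.574 m.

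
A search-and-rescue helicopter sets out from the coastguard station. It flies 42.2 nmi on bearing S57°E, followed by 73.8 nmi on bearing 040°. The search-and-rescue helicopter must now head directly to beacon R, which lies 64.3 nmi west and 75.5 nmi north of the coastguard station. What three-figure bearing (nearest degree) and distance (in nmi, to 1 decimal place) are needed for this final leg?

286°, 153.0 nmi

Leg 1 (S57°E, 42.2 nmi): east 42.2 sin 123° = 35.39, north 42.2 cos 123° = -22.98
Leg 2 (040°, 73.8 nmi): east 73.8 sin 40° = 47.44, north 73.8 cos 40° = 56.53
Current position: (82.83, 33.55). Target: (-64.3, 75.5). Remaining: Δeast = -147.13, Δnorth = 41.95.
Bearing = atan2(-147.13, 41.95) mod 360° = 285.91°; distance = √((-147.13)² + (41.95)²) = 152.993 nmi.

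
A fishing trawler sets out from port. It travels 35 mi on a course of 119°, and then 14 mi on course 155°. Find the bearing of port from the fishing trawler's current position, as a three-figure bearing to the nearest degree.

Leg 1 (119°, 35 mi): east 35 sin 119° = 30.61, north 35 cos 119° = -16.97
Leg 2 (155°, 14 mi): east 14 sin 155° = 5.92, north 14 cos 155° = -12.69
Net displacement: 36.53 east, -29.66 north. Direction back to start is (-36.53, 29.66): bearing = atan2(-36.53, 29.66) mod 360° = 309.07° ≈ 309°.

309°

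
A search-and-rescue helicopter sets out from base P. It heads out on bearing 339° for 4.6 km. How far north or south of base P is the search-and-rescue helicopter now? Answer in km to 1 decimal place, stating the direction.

Leg 1 (339°, 4.6 km): east 4.6 sin 339° = -1.65, north 4.6 cos 339° = 4.29
Net north component: 4.29 km.

4.3 km north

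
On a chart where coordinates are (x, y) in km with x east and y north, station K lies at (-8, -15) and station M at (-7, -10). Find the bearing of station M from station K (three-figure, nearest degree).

Δeast = -7 − -8 = 1.00; Δnorth = -10 − -15 = 5.00.
Bearing = atan2(Δeast, Δnorth) mod 360° = 11.31° ≈ 011°.

011°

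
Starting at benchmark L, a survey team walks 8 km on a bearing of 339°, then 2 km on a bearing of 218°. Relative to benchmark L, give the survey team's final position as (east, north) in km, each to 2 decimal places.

(-4.10, 5.89)

Leg 1 (339°, 8 km): east 8 sin 339° = -2.87, north 8 cos 339° = 7.47
Leg 2 (218°, 2 km): east 2 sin 218° = -1.23, north 2 cos 218° = -1.58
Summing: -4.10 km east, 5.89 km north → (-4.10, 5.89).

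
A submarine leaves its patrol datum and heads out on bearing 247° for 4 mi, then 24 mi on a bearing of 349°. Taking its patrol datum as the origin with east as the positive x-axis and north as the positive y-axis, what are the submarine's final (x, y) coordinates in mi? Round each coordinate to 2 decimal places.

(-8.26, 22.00)

Leg 1 (247°, 4 mi): east 4 sin 247° = -3.68, north 4 cos 247° = -1.56
Leg 2 (349°, 24 mi): east 24 sin 349° = -4.58, north 24 cos 349° = 23.56
Summing: -8.26 mi east, 22.00 mi north → (-8.26, 22.00).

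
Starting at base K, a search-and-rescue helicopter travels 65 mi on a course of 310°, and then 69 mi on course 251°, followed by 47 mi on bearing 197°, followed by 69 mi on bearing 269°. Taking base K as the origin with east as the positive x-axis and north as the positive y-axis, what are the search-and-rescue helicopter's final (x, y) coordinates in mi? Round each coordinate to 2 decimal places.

Leg 1 (310°, 65 mi): east 65 sin 310° = -49.79, north 65 cos 310° = 41.78
Leg 2 (251°, 69 mi): east 69 sin 251° = -65.24, north 69 cos 251° = -22.46
Leg 3 (197°, 47 mi): east 47 sin 197° = -13.74, north 47 cos 197° = -44.95
Leg 4 (269°, 69 mi): east 69 sin 269° = -68.99, north 69 cos 269° = -1.20
Summing: -197.76 mi east, -26.83 mi north → (-197.76, -26.83).

(-197.76, -26.83)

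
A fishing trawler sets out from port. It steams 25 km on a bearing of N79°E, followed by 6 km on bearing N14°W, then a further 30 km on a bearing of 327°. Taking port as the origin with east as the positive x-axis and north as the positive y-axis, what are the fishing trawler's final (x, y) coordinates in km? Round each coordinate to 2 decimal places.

(6.75, 35.75)

Leg 1 (N79°E, 25 km): east 25 sin 79° = 24.54, north 25 cos 79° = 4.77
Leg 2 (N14°W, 6 km): east 6 sin 346° = -1.45, north 6 cos 346° = 5.82
Leg 3 (327°, 30 km): east 30 sin 327° = -16.34, north 30 cos 327° = 25.16
Summing: 6.75 km east, 35.75 km north → (6.75, 35.75).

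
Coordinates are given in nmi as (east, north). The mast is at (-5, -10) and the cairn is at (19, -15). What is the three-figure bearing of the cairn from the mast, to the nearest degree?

Δeast = 19 − -5 = 24.00; Δnorth = -15 − -10 = -5.00.
Bearing = atan2(Δeast, Δnorth) mod 360° = 101.77° ≈ 102°.

102°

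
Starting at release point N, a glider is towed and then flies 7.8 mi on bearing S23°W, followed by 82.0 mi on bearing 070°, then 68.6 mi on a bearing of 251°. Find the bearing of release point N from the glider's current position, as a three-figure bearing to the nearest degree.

Leg 1 (S23°W, 7.8 mi): east 7.8 sin 203° = -3.05, north 7.8 cos 203° = -7.18
Leg 2 (070°, 82.0 mi): east 82.0 sin 70° = 77.05, north 82.0 cos 70° = 28.05
Leg 3 (251°, 68.6 mi): east 68.6 sin 251° = -64.86, north 68.6 cos 251° = -22.33
Net displacement: 9.14 east, -1.47 north. Direction back to start is (-9.14, 1.47): bearing = atan2(-9.14, 1.47) mod 360° = 279.12° ≈ 279°.

279°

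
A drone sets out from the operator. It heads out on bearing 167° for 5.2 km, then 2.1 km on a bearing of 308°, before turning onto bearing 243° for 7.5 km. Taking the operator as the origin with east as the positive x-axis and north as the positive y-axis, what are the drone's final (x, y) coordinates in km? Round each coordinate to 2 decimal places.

(-7.17, -7.18)

Leg 1 (167°, 5.2 km): east 5.2 sin 167° = 1.17, north 5.2 cos 167° = -5.07
Leg 2 (308°, 2.1 km): east 2.1 sin 308° = -1.65, north 2.1 cos 308° = 1.29
Leg 3 (243°, 7.5 km): east 7.5 sin 243° = -6.68, north 7.5 cos 243° = -3.40
Summing: -7.17 km east, -7.18 km north → (-7.17, -7.18).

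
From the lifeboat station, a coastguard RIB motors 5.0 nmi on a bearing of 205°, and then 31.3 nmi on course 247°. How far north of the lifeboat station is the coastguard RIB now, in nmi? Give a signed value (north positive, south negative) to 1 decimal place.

Leg 1 (205°, 5.0 nmi): east 5.0 sin 205° = -2.11, north 5.0 cos 205° = -4.53
Leg 2 (247°, 31.3 nmi): east 31.3 sin 247° = -28.81, north 31.3 cos 247° = -12.23
Net north component: -16.76 nmi.

-16.8 nmi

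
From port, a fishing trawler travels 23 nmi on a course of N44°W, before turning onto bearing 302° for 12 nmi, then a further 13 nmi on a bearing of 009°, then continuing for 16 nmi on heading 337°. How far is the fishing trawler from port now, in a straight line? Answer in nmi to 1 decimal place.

Leg 1 (N44°W, 23 nmi): east 23 sin 316° = -15.98, north 23 cos 316° = 16.54
Leg 2 (302°, 12 nmi): east 12 sin 302° = -10.18, north 12 cos 302° = 6.36
Leg 3 (009°, 13 nmi): east 13 sin 9° = 2.03, north 13 cos 9° = 12.84
Leg 4 (337°, 16 nmi): east 16 sin 337° = -6.25, north 16 cos 337° = 14.73
Net: -30.37 east, 50.47 north. Distance = √((-30.37)² + (50.47)²) = 58.905 nmi.

58.9 nmi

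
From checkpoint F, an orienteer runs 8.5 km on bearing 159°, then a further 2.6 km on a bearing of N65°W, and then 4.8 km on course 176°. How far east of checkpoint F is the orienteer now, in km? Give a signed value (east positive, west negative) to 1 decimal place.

1.0 km

Leg 1 (159°, 8.5 km): east 8.5 sin 159° = 3.05, north 8.5 cos 159° = -7.94
Leg 2 (N65°W, 2.6 km): east 2.6 sin 295° = -2.36, north 2.6 cos 295° = 1.10
Leg 3 (176°, 4.8 km): east 4.8 sin 176° = 0.33, north 4.8 cos 176° = -4.79
Net east component: 1.02 km.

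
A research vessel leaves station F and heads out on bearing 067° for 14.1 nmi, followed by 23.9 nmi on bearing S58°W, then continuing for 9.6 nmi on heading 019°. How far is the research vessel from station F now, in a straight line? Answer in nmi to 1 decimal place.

4.6 nmi

Leg 1 (067°, 14.1 nmi): east 14.1 sin 67° = 12.98, north 14.1 cos 67° = 5.51
Leg 2 (S58°W, 23.9 nmi): east 23.9 sin 238° = -20.27, north 23.9 cos 238° = -12.67
Leg 3 (019°, 9.6 nmi): east 9.6 sin 19° = 3.13, north 9.6 cos 19° = 9.08
Net: -4.16 east, 1.92 north. Distance = √((-4.16)² + (1.92)²) = 4.586 nmi.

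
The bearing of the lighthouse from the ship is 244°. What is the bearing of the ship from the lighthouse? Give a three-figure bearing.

064°

Back-bearing = 244° − 180° = 064°.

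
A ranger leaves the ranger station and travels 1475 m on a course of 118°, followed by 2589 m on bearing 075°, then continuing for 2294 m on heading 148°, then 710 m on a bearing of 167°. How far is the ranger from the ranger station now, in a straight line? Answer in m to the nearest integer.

Leg 1 (118°, 1475 m): east 1475 sin 118° = 1302.35, north 1475 cos 118° = -692.47
Leg 2 (075°, 2589 m): east 2589 sin 75° = 2500.78, north 2589 cos 75° = 670.08
Leg 3 (148°, 2294 m): east 2294 sin 148° = 1215.63, north 2294 cos 148° = -1945.42
Leg 4 (167°, 710 m): east 710 sin 167° = 159.72, north 710 cos 167° = -691.80
Net: 5178.48 east, -2659.61 north. Distance = √((5178.48)² + (-2659.61)²) = 5821.528 m.

5822 m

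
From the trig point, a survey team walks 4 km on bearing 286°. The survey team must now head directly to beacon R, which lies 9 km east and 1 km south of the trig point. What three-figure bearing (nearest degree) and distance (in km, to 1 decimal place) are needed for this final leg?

Leg 1 (286°, 4 km): east 4 sin 286° = -3.85, north 4 cos 286° = 1.10
Current position: (-3.85, 1.10). Target: (9, -1). Remaining: Δeast = 12.85, Δnorth = -2.10.
Bearing = atan2(12.85, -2.10) mod 360° = 99.30°; distance = √((12.85)² + (-2.10)²) = 13.016 km.

099°, 13.0 km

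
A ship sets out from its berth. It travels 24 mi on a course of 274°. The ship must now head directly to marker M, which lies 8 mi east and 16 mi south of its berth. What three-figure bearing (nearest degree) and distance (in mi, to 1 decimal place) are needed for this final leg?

Leg 1 (274°, 24 mi): east 24 sin 274° = -23.94, north 24 cos 274° = 1.67
Current position: (-23.94, 1.67). Target: (8, -16). Remaining: Δeast = 31.94, Δnorth = -17.67.
Bearing = atan2(31.94, -17.67) mod 360° = 118.96°; distance = √((31.94)² + (-17.67)²) = 36.505 mi.

119°, 36.5 mi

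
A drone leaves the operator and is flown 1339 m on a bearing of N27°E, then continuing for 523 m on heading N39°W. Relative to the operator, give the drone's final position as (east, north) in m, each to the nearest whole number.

Leg 1 (N27°E, 1339 m): east 1339 sin 27° = 607.89, north 1339 cos 27° = 1193.06
Leg 2 (N39°W, 523 m): east 523 sin 321° = -329.13, north 523 cos 321° = 406.45
Summing: 278.76 m east, 1599.51 m north → (279, 1600).

(279, 1600)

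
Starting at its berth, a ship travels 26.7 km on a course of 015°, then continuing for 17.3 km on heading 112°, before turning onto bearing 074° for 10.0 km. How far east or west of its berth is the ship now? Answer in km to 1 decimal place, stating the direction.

Leg 1 (015°, 26.7 km): east 26.7 sin 15° = 6.91, north 26.7 cos 15° = 25.79
Leg 2 (112°, 17.3 km): east 17.3 sin 112° = 16.04, north 17.3 cos 112° = -6.48
Leg 3 (074°, 10.0 km): east 10.0 sin 74° = 9.61, north 10.0 cos 74° = 2.76
Net east component: 32.56 km.

32.6 km east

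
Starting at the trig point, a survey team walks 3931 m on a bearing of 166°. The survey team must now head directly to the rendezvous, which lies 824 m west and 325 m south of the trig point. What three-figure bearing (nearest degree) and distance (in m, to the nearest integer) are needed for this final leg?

333°, 3915 m

Leg 1 (166°, 3931 m): east 3931 sin 166° = 950.99, north 3931 cos 166° = -3814.23
Current position: (950.99, -3814.23). Target: (-824, -325). Remaining: Δeast = -1774.99, Δnorth = 3489.23.
Bearing = atan2(-1774.99, 3489.23) mod 360° = 333.04°; distance = √((-1774.99)² + (3489.23)²) = 3914.761 m.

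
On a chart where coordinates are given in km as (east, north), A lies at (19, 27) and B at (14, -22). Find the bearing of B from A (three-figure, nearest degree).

Δeast = 14 − 19 = -5.00; Δnorth = -22 − 27 = -49.00.
Bearing = atan2(Δeast, Δnorth) mod 360° = 185.83° ≈ 186°.

186°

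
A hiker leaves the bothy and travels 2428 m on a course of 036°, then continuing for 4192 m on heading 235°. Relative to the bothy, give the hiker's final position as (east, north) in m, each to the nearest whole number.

(-2007, -440)

Leg 1 (036°, 2428 m): east 2428 sin 36° = 1427.14, north 2428 cos 36° = 1964.29
Leg 2 (235°, 4192 m): east 4192 sin 235° = -3433.89, north 4192 cos 235° = -2404.43
Summing: -2006.74 m east, -440.14 m north → (-2007, -440).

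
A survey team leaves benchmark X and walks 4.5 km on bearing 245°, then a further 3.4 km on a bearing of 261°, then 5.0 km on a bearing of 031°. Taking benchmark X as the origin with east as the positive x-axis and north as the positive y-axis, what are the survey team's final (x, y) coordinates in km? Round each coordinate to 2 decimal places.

Leg 1 (245°, 4.5 km): east 4.5 sin 245° = -4.08, north 4.5 cos 245° = -1.90
Leg 2 (261°, 3.4 km): east 3.4 sin 261° = -3.36, north 3.4 cos 261° = -0.53
Leg 3 (031°, 5.0 km): east 5.0 sin 31° = 2.58, north 5.0 cos 31° = 4.29
Summing: -4.86 km east, 1.85 km north → (-4.86, 1.85).

(-4.86, 1.85)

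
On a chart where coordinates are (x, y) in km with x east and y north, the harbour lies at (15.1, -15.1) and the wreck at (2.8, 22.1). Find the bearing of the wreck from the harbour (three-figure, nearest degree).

Δeast = 2.8 − 15.1 = -12.30; Δnorth = 22.1 − -15.1 = 37.20.
Bearing = atan2(Δeast, Δnorth) mod 360° = 341.70° ≈ 342°.

342°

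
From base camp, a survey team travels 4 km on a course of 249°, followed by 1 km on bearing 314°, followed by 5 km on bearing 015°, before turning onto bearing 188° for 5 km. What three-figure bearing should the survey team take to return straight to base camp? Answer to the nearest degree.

Leg 1 (249°, 4 km): east 4 sin 249° = -3.73, north 4 cos 249° = -1.43
Leg 2 (314°, 1 km): east 1 sin 314° = -0.72, north 1 cos 314° = 0.69
Leg 3 (015°, 5 km): east 5 sin 15° = 1.29, north 5 cos 15° = 4.83
Leg 4 (188°, 5 km): east 5 sin 188° = -0.70, north 5 cos 188° = -4.95
Net displacement: -3.86 east, -0.86 north. Direction back to start is (3.86, 0.86): bearing = atan2(3.86, 0.86) mod 360° = 77.42° ≈ 077°.

077°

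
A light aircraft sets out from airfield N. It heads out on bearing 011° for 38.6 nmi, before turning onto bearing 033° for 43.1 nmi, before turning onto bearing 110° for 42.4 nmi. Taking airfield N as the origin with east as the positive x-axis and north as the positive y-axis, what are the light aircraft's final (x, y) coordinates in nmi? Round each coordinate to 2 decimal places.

Leg 1 (011°, 38.6 nmi): east 38.6 sin 11° = 7.37, north 38.6 cos 11° = 37.89
Leg 2 (033°, 43.1 nmi): east 43.1 sin 33° = 23.47, north 43.1 cos 33° = 36.15
Leg 3 (110°, 42.4 nmi): east 42.4 sin 110° = 39.84, north 42.4 cos 110° = -14.50
Summing: 70.68 nmi east, 59.54 nmi north → (70.68, 59.54).

(70.68, 59.54)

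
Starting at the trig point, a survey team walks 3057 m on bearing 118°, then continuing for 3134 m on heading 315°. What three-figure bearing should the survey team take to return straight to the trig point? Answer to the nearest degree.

212°

Leg 1 (118°, 3057 m): east 3057 sin 118° = 2699.17, north 3057 cos 118° = -1435.17
Leg 2 (315°, 3134 m): east 3134 sin 315° = -2216.07, north 3134 cos 315° = 2216.07
Net displacement: 483.10 east, 780.90 north. Direction back to start is (-483.10, -780.90): bearing = atan2(-483.10, -780.90) mod 360° = 211.74° ≈ 212°.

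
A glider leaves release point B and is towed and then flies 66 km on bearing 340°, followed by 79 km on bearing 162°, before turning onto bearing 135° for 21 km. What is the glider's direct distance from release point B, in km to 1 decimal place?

32.6 km

Leg 1 (340°, 66 km): east 66 sin 340° = -22.57, north 66 cos 340° = 62.02
Leg 2 (162°, 79 km): east 79 sin 162° = 24.41, north 79 cos 162° = -75.13
Leg 3 (135°, 21 km): east 21 sin 135° = 14.85, north 21 cos 135° = -14.85
Net: 16.69 east, -27.96 north. Distance = √((16.69)² + (-27.96)²) = 32.564 km.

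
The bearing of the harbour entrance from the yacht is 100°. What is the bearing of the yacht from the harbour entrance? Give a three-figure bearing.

Back-bearing = 100° + 180° = 280°.

280°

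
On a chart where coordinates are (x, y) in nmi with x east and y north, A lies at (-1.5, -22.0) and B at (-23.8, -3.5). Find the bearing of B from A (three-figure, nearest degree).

Δeast = -23.8 − -1.5 = -22.30; Δnorth = -3.5 − -22.0 = 18.50.
Bearing = atan2(Δeast, Δnorth) mod 360° = 309.68° ≈ 310°.

310°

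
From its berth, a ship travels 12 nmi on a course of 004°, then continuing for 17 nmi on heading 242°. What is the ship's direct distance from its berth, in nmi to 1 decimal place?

Leg 1 (004°, 12 nmi): east 12 sin 4° = 0.84, north 12 cos 4° = 11.97
Leg 2 (242°, 17 nmi): east 17 sin 242° = -15.01, north 17 cos 242° = -7.98
Net: -14.17 east, 3.99 north. Distance = √((-14.17)² + (3.99)²) = 14.724 nmi.

14.7 nmi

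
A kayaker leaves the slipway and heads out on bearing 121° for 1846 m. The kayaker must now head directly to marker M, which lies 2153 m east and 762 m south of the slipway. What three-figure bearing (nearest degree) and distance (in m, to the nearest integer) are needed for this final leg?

072°, 601 m

Leg 1 (121°, 1846 m): east 1846 sin 121° = 1582.33, north 1846 cos 121° = -950.76
Current position: (1582.33, -950.76). Target: (2153, -762). Remaining: Δeast = 570.67, Δnorth = 188.76.
Bearing = atan2(570.67, 188.76) mod 360° = 71.70°; distance = √((570.67)² + (188.76)²) = 601.077 m.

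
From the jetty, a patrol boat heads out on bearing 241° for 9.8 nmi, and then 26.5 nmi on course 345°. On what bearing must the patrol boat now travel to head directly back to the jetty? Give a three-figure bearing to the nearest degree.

Leg 1 (241°, 9.8 nmi): east 9.8 sin 241° = -8.57, north 9.8 cos 241° = -4.75
Leg 2 (345°, 26.5 nmi): east 26.5 sin 345° = -6.86, north 26.5 cos 345° = 25.60
Net displacement: -15.43 east, 20.85 north. Direction back to start is (15.43, -20.85): bearing = atan2(15.43, -20.85) mod 360° = 143.49° ≈ 143°.

143°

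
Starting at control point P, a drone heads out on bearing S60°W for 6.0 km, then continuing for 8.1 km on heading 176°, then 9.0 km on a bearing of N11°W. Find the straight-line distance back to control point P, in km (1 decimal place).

Leg 1 (S60°W, 6.0 km): east 6.0 sin 240° = -5.20, north 6.0 cos 240° = -3.00
Leg 2 (176°, 8.1 km): east 8.1 sin 176° = 0.57, north 8.1 cos 176° = -8.08
Leg 3 (N11°W, 9.0 km): east 9.0 sin 349° = -1.72, north 9.0 cos 349° = 8.83
Net: -6.35 east, -2.25 north. Distance = √((-6.35)² + (-2.25)²) = 6.734 km.

6.7 km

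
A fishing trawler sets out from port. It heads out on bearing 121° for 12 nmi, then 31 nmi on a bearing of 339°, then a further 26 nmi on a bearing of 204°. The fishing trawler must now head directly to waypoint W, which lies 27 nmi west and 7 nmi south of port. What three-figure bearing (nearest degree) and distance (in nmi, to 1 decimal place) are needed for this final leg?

249°, 16.7 nmi

Leg 1 (121°, 12 nmi): east 12 sin 121° = 10.29, north 12 cos 121° = -6.18
Leg 2 (339°, 31 nmi): east 31 sin 339° = -11.11, north 31 cos 339° = 28.94
Leg 3 (204°, 26 nmi): east 26 sin 204° = -10.58, north 26 cos 204° = -23.75
Current position: (-11.40, -0.99). Target: (-27, -7). Remaining: Δeast = -15.60, Δnorth = -6.01.
Bearing = atan2(-15.60, -6.01) mod 360° = 248.94°; distance = √((-15.60)² + (-6.01)²) = 16.718 nmi.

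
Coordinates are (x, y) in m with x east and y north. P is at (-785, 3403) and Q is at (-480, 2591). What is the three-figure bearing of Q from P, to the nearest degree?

159°

Δeast = -480 − -785 = 305.00; Δnorth = 2591 − 3403 = -812.00.
Bearing = atan2(Δeast, Δnorth) mod 360° = 159.41° ≈ 159°.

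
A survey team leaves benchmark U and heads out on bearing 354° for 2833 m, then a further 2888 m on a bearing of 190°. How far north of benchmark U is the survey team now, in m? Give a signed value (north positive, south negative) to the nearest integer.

Leg 1 (354°, 2833 m): east 2833 sin 354° = -296.13, north 2833 cos 354° = 2817.48
Leg 2 (190°, 2888 m): east 2888 sin 190° = -501.50, north 2888 cos 190° = -2844.12
Net north component: -26.64 m.

-27 m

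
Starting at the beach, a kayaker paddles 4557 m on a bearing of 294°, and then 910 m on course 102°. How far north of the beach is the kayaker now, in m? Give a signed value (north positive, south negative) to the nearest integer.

Leg 1 (294°, 4557 m): east 4557 sin 294° = -4163.03, north 4557 cos 294° = 1853.50
Leg 2 (102°, 910 m): east 910 sin 102° = 890.11, north 910 cos 102° = -189.20
Net north component: 1664.30 m.

1664 m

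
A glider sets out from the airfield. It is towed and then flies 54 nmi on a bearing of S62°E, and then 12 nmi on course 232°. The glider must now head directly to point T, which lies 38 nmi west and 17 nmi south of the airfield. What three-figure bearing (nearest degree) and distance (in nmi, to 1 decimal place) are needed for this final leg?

Leg 1 (S62°E, 54 nmi): east 54 sin 118° = 47.68, north 54 cos 118° = -25.35
Leg 2 (232°, 12 nmi): east 12 sin 232° = -9.46, north 12 cos 232° = -7.39
Current position: (38.22, -32.74). Target: (-38, -17). Remaining: Δeast = -76.22, Δnorth = 15.74.
Bearing = atan2(-76.22, 15.74) mod 360° = 281.67°; distance = √((-76.22)² + (15.74)²) = 77.831 nmi.

282°, 77.8 nmi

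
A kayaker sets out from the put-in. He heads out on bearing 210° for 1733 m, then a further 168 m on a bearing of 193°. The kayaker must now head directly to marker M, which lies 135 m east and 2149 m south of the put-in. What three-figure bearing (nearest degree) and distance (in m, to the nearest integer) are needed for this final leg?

Leg 1 (210°, 1733 m): east 1733 sin 210° = -866.50, north 1733 cos 210° = -1500.82
Leg 2 (193°, 168 m): east 168 sin 193° = -37.79, north 168 cos 193° = -163.69
Current position: (-904.29, -1664.52). Target: (135, -2149). Remaining: Δeast = 1039.29, Δnorth = -484.48.
Bearing = atan2(1039.29, -484.48) mod 360° = 114.99°; distance = √((1039.29)² + (-484.48)²) = 1146.670 m.

115°, 1147 m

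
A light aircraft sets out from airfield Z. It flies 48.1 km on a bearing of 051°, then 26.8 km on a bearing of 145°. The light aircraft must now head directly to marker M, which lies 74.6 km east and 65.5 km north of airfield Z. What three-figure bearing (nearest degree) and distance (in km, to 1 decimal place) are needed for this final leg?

021°, 61.2 km

Leg 1 (051°, 48.1 km): east 48.1 sin 51° = 37.38, north 48.1 cos 51° = 30.27
Leg 2 (145°, 26.8 km): east 26.8 sin 145° = 15.37, north 26.8 cos 145° = -21.95
Current position: (52.75, 8.32). Target: (74.6, 65.5). Remaining: Δeast = 21.85, Δnorth = 57.18.
Bearing = atan2(21.85, 57.18) mod 360° = 20.91°; distance = √((21.85)² + (57.18)²) = 61.214 km.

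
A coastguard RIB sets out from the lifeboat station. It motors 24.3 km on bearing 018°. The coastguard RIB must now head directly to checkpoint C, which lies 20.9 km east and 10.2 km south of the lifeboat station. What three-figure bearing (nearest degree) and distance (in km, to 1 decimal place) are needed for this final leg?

158°, 35.9 km

Leg 1 (018°, 24.3 km): east 24.3 sin 18° = 7.51, north 24.3 cos 18° = 23.11
Current position: (7.51, 23.11). Target: (20.9, -10.2). Remaining: Δeast = 13.39, Δnorth = -33.31.
Bearing = atan2(13.39, -33.31) mod 360° = 158.10°; distance = √((13.39)² + (-33.31)²) = 35.901 km.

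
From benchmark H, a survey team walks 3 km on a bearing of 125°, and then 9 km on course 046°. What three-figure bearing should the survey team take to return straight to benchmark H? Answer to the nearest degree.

243°

Leg 1 (125°, 3 km): east 3 sin 125° = 2.46, north 3 cos 125° = -1.72
Leg 2 (046°, 9 km): east 9 sin 46° = 6.47, north 9 cos 46° = 6.25
Net displacement: 8.93 east, 4.53 north. Direction back to start is (-8.93, -4.53): bearing = atan2(-8.93, -4.53) mod 360° = 243.10° ≈ 243°.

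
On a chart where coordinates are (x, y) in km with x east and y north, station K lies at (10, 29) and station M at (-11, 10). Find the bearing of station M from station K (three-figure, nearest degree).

Δeast = -11 − 10 = -21.00; Δnorth = 10 − 29 = -19.00.
Bearing = atan2(Δeast, Δnorth) mod 360° = 227.86° ≈ 228°.

228°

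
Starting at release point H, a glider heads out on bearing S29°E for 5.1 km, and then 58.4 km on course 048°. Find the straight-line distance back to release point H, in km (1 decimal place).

Leg 1 (S29°E, 5.1 km): east 5.1 sin 151° = 2.47, north 5.1 cos 151° = -4.46
Leg 2 (048°, 58.4 km): east 58.4 sin 48° = 43.40, north 58.4 cos 48° = 39.08
Net: 45.87 east, 34.62 north. Distance = √((45.87)² + (34.62)²) = 57.468 km.

57.5 km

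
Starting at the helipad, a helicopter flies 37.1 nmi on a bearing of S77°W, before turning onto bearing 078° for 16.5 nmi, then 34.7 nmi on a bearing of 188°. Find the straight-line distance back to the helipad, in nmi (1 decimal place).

Leg 1 (S77°W, 37.1 nmi): east 37.1 sin 257° = -36.15, north 37.1 cos 257° = -8.35
Leg 2 (078°, 16.5 nmi): east 16.5 sin 78° = 16.14, north 16.5 cos 78° = 3.43
Leg 3 (188°, 34.7 nmi): east 34.7 sin 188° = -4.83, north 34.7 cos 188° = -34.36
Net: -24.84 east, -39.28 north. Distance = √((-24.84)² + (-39.28)²) = 46.473 nmi.

46.5 nmi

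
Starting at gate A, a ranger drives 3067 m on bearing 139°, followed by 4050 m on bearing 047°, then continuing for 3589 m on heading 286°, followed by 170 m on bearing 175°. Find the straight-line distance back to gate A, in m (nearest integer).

1994 m

Leg 1 (139°, 3067 m): east 3067 sin 139° = 2012.13, north 3067 cos 139° = -2314.69
Leg 2 (047°, 4050 m): east 4050 sin 47° = 2961.98, north 4050 cos 47° = 2762.09
Leg 3 (286°, 3589 m): east 3589 sin 286° = -3449.97, north 3589 cos 286° = 989.26
Leg 4 (175°, 170 m): east 170 sin 175° = 14.82, north 170 cos 175° = -169.35
Net: 1538.96 east, 1267.31 north. Distance = √((1538.96)² + (1267.31)²) = 1993.610 m.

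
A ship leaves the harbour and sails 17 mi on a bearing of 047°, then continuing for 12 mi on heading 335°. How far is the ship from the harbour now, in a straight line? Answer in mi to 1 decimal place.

23.6 mi

Leg 1 (047°, 17 mi): east 17 sin 47° = 12.43, north 17 cos 47° = 11.59
Leg 2 (335°, 12 mi): east 12 sin 335° = -5.07, north 12 cos 335° = 10.88
Net: 7.36 east, 22.47 north. Distance = √((7.36)² + (22.47)²) = 23.645 mi.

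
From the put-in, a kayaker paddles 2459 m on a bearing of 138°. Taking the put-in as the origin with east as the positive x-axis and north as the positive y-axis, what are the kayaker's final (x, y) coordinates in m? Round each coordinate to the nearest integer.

(1645, -1827)

Leg 1 (138°, 2459 m): east 2459 sin 138° = 1645.39, north 2459 cos 138° = -1827.39
Summing: 1645.39 m east, -1827.39 m north → (1645, -1827).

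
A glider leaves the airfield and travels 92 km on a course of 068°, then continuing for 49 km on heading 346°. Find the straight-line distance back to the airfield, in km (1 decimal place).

110.1 km

Leg 1 (068°, 92 km): east 92 sin 68° = 85.30, north 92 cos 68° = 34.46
Leg 2 (346°, 49 km): east 49 sin 346° = -11.85, north 49 cos 346° = 47.54
Net: 73.45 east, 82.01 north. Distance = √((73.45)² + (82.01)²) = 110.090 km.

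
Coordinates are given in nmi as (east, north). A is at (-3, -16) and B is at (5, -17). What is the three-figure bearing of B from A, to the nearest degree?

097°

Δeast = 5 − -3 = 8.00; Δnorth = -17 − -16 = -1.00.
Bearing = atan2(Δeast, Δnorth) mod 360° = 97.13° ≈ 097°.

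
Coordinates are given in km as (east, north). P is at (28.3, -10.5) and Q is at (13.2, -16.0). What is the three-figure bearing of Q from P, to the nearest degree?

250°

Δeast = 13.2 − 28.3 = -15.10; Δnorth = -16.0 − -10.5 = -5.50.
Bearing = atan2(Δeast, Δnorth) mod 360° = 249.99° ≈ 250°.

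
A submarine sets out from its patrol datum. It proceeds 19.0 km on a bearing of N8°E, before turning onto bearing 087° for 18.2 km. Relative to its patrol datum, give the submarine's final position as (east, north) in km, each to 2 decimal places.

(20.82, 19.77)

Leg 1 (N8°E, 19.0 km): east 19.0 sin 8° = 2.64, north 19.0 cos 8° = 18.82
Leg 2 (087°, 18.2 km): east 18.2 sin 87° = 18.18, north 18.2 cos 87° = 0.95
Summing: 20.82 km east, 19.77 km north → (20.82, 19.77).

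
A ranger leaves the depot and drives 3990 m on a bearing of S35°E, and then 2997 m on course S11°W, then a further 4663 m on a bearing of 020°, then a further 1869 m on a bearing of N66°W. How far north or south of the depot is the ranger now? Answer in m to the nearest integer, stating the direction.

1068 m south

Leg 1 (S35°E, 3990 m): east 3990 sin 145° = 2288.57, north 3990 cos 145° = -3268.42
Leg 2 (S11°W, 2997 m): east 2997 sin 191° = -571.85, north 2997 cos 191° = -2941.94
Leg 3 (020°, 4663 m): east 4663 sin 20° = 1594.84, north 4663 cos 20° = 4381.79
Leg 4 (N66°W, 1869 m): east 1869 sin 294° = -1707.42, north 1869 cos 294° = 760.19
Net north component: -1068.38 m.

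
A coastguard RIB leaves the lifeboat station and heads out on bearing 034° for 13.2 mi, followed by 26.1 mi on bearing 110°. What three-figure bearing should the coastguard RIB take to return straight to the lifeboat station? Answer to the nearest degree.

Leg 1 (034°, 13.2 mi): east 13.2 sin 34° = 7.38, north 13.2 cos 34° = 10.94
Leg 2 (110°, 26.1 mi): east 26.1 sin 110° = 24.53, north 26.1 cos 110° = -8.93
Net displacement: 31.91 east, 2.02 north. Direction back to start is (-31.91, -2.02): bearing = atan2(-31.91, -2.02) mod 360° = 266.38° ≈ 266°.

266°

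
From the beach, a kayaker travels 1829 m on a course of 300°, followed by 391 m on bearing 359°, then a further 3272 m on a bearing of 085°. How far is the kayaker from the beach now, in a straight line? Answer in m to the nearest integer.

2305 m

Leg 1 (300°, 1829 m): east 1829 sin 300° = -1583.96, north 1829 cos 300° = 914.50
Leg 2 (359°, 391 m): east 391 sin 359° = -6.82, north 391 cos 359° = 390.94
Leg 3 (085°, 3272 m): east 3272 sin 85° = 3259.55, north 3272 cos 85° = 285.17
Net: 1668.76 east, 1590.61 north. Distance = √((1668.76)² + (1590.61)²) = 2305.391 m.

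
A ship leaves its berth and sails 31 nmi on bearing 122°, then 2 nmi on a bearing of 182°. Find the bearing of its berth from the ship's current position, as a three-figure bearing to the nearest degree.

Leg 1 (122°, 31 nmi): east 31 sin 122° = 26.29, north 31 cos 122° = -16.43
Leg 2 (182°, 2 nmi): east 2 sin 182° = -0.07, north 2 cos 182° = -2.00
Net displacement: 26.22 east, -18.43 north. Direction back to start is (-26.22, 18.43): bearing = atan2(-26.22, 18.43) mod 360° = 305.10° ≈ 305°.

305°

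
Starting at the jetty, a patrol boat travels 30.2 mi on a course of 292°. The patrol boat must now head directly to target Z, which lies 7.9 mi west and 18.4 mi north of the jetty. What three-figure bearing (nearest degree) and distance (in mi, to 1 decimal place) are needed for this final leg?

071°, 21.3 mi

Leg 1 (292°, 30.2 mi): east 30.2 sin 292° = -28.00, north 30.2 cos 292° = 11.31
Current position: (-28.00, 11.31). Target: (-7.9, 18.4). Remaining: Δeast = 20.10, Δnorth = 7.09.
Bearing = atan2(20.10, 7.09) mod 360° = 70.58°; distance = √((20.10)² + (7.09)²) = 21.314 mi.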